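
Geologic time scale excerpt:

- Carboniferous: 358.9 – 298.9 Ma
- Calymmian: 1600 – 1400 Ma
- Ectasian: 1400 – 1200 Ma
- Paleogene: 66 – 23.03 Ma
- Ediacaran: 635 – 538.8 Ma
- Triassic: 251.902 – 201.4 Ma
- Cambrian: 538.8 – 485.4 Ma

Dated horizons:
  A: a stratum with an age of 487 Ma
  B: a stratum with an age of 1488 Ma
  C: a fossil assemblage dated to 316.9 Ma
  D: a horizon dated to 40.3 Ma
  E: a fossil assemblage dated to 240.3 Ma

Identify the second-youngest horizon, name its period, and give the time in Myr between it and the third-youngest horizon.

Sorted youngest-first by Ma: D (40.3), E (240.3), C (316.9), A (487), B (1488).
The second youngest is E at 240.3 Ma, which lies in 251.902–201.4 Ma: the Triassic.
The third youngest is C at 316.9 Ma; separation = |240.3 − 316.9| = 76.6 Myr.

E, in the Triassic; 76.6 million years to C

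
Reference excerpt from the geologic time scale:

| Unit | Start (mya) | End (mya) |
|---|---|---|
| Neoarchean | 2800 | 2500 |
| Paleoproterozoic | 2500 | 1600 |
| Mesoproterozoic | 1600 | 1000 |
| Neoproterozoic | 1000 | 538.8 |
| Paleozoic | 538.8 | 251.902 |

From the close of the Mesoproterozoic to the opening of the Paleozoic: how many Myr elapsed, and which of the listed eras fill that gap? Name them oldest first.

End of Mesoproterozoic = 1000 Ma; start of Paleozoic = 538.8 Ma.
Gap = 1000 − 538.8 = 461.2 Myr.
Eras wholly inside 1000–538.8 Ma: Neoproterozoic (1000–538.8).

461.2 million years; Neoproterozoic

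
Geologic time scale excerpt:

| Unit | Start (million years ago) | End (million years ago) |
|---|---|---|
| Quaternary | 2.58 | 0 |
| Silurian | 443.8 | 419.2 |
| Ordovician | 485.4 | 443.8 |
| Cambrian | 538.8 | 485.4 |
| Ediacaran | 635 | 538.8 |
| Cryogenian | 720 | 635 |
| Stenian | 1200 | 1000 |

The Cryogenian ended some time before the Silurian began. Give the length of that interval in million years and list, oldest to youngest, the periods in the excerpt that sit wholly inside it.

191.2 million years; Ediacaran, Cambrian, Ordovician

End of Cryogenian = 635 Ma; start of Silurian = 443.8 Ma.
Gap = 635 − 443.8 = 191.2 Myr.
Periods wholly inside 635–443.8 Ma: Ediacaran (635–538.8), Cambrian (538.8–485.4), Ordovician (485.4–443.8).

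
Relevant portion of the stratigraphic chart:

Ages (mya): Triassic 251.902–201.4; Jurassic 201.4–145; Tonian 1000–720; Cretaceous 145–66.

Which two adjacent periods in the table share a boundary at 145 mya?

Jurassic and Cretaceous

The Jurassic ends at 145 mya and the Cretaceous begins at 145 mya, so they share that boundary.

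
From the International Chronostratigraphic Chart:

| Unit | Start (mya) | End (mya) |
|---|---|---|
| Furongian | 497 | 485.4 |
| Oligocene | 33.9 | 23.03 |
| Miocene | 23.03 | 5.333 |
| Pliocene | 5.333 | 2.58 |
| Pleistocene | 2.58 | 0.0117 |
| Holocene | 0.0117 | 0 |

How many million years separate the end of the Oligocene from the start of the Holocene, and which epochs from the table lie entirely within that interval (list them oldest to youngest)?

23.0183 million years; Miocene, Pliocene, Pleistocene

The Oligocene closes at 23.03 Ma and the Holocene opens at 0.0117 Ma, so the interval is 23.03 − 0.0117 = 23.0183 Myr.
An epoch fits inside if it starts at or after 23.03 Ma and ends at or before 0.0117 Ma; oldest first that gives Miocene, Pliocene, Pleistocene.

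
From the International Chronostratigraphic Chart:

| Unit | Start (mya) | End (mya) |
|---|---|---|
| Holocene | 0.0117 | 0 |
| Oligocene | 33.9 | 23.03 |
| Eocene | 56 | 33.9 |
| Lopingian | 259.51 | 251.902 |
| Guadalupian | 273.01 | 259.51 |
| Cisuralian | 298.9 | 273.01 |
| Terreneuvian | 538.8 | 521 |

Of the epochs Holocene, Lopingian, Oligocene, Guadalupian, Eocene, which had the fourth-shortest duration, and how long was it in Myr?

Start − end for each: Holocene 0.0117 − 0 = 0.0117; Lopingian 259.51 − 251.902 = 7.608; Oligocene 33.9 − 23.03 = 10.87; Guadalupian 273.01 − 259.51 = 13.5; Eocene 56 − 33.9 = 22.1.
Ranking these from shortest: Holocene < Lopingian < Oligocene < Guadalupian < Eocene.
Position 4 in that ranking is Guadalupian, which lasted 13.5 Myr.

Guadalupian, 13.5 million years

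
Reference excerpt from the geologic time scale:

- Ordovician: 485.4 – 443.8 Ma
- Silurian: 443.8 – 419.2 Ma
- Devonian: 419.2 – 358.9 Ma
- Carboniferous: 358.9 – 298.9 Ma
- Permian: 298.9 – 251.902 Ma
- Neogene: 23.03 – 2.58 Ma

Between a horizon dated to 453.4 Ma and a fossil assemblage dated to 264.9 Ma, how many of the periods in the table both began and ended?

453.4 Ma sits inside the Ordovician (485.4–443.8) and 264.9 Ma inside the Permian (298.9–251.902); neither of those is wholly between the two dates.
The listed periods lying completely between them are Silurian, Devonian, Carboniferous — 3 in all.

3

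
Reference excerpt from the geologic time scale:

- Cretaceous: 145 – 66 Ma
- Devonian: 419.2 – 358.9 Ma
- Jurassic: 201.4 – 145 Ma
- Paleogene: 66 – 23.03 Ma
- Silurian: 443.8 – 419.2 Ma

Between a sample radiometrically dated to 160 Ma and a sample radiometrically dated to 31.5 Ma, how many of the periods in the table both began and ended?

1

The older date is 160 Ma and the younger is 31.5 Ma.
Periods with start < 160 and end > 31.5 Ma: Cretaceous (145–66).
That is 1 complete period.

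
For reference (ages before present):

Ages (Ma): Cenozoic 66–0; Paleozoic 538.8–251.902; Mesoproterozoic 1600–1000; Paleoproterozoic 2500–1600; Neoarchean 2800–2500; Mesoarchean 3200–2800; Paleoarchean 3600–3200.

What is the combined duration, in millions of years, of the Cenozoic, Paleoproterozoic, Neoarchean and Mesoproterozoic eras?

1866 million years

Duration is start − end for each: (66 − 0) + (2500 − 1600) + (2800 − 2500) + (1600 − 1000).
That is 66 + 900 + 300 + 600, which totals 1866 million years.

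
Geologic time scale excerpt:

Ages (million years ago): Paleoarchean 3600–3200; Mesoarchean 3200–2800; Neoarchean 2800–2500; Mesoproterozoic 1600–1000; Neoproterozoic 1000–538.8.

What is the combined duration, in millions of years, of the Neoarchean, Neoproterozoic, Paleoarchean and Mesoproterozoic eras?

Duration is start − end for each: (2800 − 2500) + (1000 − 538.8) + (3600 − 3200) + (1600 − 1000).
That is 300 + 461.2 + 400 + 600, which totals 1761.2 million years.

1761.2 million years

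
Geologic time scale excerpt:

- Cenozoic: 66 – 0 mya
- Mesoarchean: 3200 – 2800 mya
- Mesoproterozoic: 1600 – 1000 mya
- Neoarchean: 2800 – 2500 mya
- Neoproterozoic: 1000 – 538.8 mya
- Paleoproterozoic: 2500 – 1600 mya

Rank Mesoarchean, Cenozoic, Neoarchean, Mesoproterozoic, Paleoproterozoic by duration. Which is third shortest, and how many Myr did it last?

Mesoarchean, 400 million years

Durations: Mesoarchean 400; Cenozoic 66; Neoarchean 300; Mesoproterozoic 600; Paleoproterozoic 900 Myr.
Sorted shortest-first: Cenozoic (66), Neoarchean (300), Mesoarchean (400), Mesoproterozoic (600), Paleoproterozoic (900).
The third shortest is Mesoarchean at 400 Myr.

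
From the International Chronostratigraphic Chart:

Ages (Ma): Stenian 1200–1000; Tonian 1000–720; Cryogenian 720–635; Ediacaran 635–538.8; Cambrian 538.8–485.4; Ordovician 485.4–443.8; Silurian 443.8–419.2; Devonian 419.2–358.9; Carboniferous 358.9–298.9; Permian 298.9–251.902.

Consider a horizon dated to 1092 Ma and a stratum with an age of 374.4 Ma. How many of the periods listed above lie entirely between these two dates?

6

1092 Ma sits inside the Stenian (1200–1000) and 374.4 Ma inside the Devonian (419.2–358.9); neither of those is wholly between the two dates.
The listed periods lying completely between them are Tonian, Cryogenian, Ediacaran, Cambrian, Ordovician, Silurian — 6 in all.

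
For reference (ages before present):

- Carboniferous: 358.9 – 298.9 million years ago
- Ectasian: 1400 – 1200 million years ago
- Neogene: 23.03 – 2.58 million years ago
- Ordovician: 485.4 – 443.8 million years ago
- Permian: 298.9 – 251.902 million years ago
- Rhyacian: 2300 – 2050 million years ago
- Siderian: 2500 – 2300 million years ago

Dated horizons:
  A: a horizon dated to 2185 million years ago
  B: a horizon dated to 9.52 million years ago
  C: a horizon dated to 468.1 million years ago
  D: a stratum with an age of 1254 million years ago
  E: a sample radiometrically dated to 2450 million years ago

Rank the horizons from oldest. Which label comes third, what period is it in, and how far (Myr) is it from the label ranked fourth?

D, in the Ectasian; 785.9 million years to C

Larger Ma means older, so oldest first: E 2450 > A 2185 > D 1254 > C 468.1 > B 9.52.
Counting 3 along gives D (1254 Ma); the excerpt puts that inside the Ectasian, 1400–1200 Ma.
Next in line is C (468.1 Ma), and 1254 − 468.1 = 785.9 Myr.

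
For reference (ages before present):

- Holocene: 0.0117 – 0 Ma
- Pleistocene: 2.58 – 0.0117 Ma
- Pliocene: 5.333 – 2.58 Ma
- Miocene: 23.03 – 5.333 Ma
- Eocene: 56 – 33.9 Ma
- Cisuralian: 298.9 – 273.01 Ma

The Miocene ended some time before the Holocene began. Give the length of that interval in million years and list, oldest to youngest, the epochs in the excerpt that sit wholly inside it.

End of Miocene = 5.333 Ma; start of Holocene = 0.0117 Ma.
Gap = 5.333 − 0.0117 = 5.3213 Myr.
Epochs wholly inside 5.333–0.0117 Ma: Pliocene (5.333–2.58), Pleistocene (2.58–0.0117).

5.3213 million years; Pliocene, Pleistocene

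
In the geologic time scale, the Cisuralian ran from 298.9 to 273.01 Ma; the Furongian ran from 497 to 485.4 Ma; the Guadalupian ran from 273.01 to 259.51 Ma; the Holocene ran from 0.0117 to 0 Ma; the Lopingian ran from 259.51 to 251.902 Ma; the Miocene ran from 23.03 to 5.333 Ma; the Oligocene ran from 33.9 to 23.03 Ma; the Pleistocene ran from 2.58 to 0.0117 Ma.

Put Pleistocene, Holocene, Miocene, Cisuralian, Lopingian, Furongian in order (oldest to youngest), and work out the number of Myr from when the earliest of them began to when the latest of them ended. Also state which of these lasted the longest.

Start ages (Ma): Furongian 497, Cisuralian 298.9, Lopingian 259.51, Miocene 23.03, Pleistocene 2.58, Holocene 0.0117.
Ordered oldest to youngest: Furongian, Cisuralian, Lopingian, Miocene, Pleistocene, Holocene.
Span = 497 − 0 = 497 Myr.
Durations: Miocene 17.697, Pleistocene 2.5683, Holocene 0.0117, Furongian 11.6, Cisuralian 25.89, Lopingian 7.608 → longest is Cisuralian (25.89 Myr).

Furongian → Cisuralian → Lopingian → Miocene → Pleistocene → Holocene; total span 497 Myr; longest is Cisuralian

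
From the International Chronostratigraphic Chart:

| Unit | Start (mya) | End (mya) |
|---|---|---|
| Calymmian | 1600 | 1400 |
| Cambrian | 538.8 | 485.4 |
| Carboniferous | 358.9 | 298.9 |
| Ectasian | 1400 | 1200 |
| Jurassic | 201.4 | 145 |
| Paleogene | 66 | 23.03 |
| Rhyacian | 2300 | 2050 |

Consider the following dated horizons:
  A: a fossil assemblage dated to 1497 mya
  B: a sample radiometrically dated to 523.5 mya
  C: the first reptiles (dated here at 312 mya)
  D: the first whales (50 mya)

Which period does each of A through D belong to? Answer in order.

A — Calymmian; B — Cambrian; C — Carboniferous; D — Paleogene

A: 1497 Ma lies in 1600–1400 Ma, so Calymmian.
B: 523.5 Ma lies in 538.8–485.4 Ma, so Cambrian.
C: 312 Ma lies in 358.9–298.9 Ma, so Carboniferous.
D: 50 Ma lies in 66–23.03 Ma, so Paleogene.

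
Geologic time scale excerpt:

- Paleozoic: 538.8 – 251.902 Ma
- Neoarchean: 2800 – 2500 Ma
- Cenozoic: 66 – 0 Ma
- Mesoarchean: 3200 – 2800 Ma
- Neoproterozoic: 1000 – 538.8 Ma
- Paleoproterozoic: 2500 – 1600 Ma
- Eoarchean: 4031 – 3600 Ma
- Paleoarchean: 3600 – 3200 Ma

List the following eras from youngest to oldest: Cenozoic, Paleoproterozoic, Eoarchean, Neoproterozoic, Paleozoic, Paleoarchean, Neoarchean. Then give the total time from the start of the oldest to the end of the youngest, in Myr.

Cenozoic → Paleozoic → Neoproterozoic → Paleoproterozoic → Neoarchean → Paleoarchean → Eoarchean; total span 4031 Myr

Start ages (Ma): Eoarchean 4031, Paleoarchean 3600, Neoarchean 2800, Paleoproterozoic 2500, Neoproterozoic 1000, Paleozoic 538.8, Cenozoic 66.
Ordered youngest to oldest: Cenozoic, Paleozoic, Neoproterozoic, Paleoproterozoic, Neoarchean, Paleoarchean, Eoarchean.
Span = 4031 − 0 = 4031 Myr.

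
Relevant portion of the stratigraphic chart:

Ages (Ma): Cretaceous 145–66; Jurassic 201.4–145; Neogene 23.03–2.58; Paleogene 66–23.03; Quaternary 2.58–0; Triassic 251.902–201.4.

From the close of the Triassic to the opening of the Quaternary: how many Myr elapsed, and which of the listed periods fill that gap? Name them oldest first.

The Triassic closes at 201.4 Ma and the Quaternary opens at 2.58 Ma, so the interval is 201.4 − 2.58 = 198.82 Myr.
A period fits inside if it starts at or after 201.4 Ma and ends at or before 2.58 Ma; oldest first that gives Jurassic, Cretaceous, Paleogene, Neogene.

198.82 million years; Jurassic, Cretaceous, Paleogene, Neogene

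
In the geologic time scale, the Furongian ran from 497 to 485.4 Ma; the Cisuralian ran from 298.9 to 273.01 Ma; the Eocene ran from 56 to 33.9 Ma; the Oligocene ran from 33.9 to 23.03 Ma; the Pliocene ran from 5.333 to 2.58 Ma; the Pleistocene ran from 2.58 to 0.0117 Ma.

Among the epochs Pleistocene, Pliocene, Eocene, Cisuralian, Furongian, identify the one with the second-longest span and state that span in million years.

Start − end for each: Pleistocene 2.58 − 0.0117 = 2.5683; Pliocene 5.333 − 2.58 = 2.753; Eocene 56 − 33.9 = 22.1; Cisuralian 298.9 − 273.01 = 25.89; Furongian 497 − 485.4 = 11.6.
Ranking these from longest: Cisuralian > Eocene > Furongian > Pliocene > Pleistocene.
Position 2 in that ranking is Eocene, which lasted 22.1 Myr.

Eocene, 22.1 million years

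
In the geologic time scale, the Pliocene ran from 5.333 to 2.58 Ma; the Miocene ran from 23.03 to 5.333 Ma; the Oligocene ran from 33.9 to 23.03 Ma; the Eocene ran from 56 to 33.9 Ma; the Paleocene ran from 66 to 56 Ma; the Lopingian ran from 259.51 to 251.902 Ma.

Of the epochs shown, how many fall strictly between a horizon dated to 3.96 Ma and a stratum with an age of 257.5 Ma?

4

257.5 Ma sits inside the Lopingian (259.51–251.902) and 3.96 Ma inside the Pliocene (5.333–2.58); neither of those is wholly between the two dates.
The listed epochs lying completely between them are Paleocene, Eocene, Oligocene, Miocene — 4 in all.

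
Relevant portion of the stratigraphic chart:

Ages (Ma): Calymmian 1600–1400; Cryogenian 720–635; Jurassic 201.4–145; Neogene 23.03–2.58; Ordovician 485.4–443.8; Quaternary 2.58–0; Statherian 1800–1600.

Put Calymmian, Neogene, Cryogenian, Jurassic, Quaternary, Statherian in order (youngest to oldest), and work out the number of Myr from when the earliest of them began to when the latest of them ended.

Start ages (Ma): Statherian 1800, Calymmian 1600, Cryogenian 720, Jurassic 201.4, Neogene 23.03, Quaternary 2.58.
Ordered youngest to oldest: Quaternary, Neogene, Jurassic, Cryogenian, Calymmian, Statherian.
Span = 1800 − 0 = 1800 Myr.

Quaternary → Neogene → Jurassic → Cryogenian → Calymmian → Statherian; total span 1800 Myr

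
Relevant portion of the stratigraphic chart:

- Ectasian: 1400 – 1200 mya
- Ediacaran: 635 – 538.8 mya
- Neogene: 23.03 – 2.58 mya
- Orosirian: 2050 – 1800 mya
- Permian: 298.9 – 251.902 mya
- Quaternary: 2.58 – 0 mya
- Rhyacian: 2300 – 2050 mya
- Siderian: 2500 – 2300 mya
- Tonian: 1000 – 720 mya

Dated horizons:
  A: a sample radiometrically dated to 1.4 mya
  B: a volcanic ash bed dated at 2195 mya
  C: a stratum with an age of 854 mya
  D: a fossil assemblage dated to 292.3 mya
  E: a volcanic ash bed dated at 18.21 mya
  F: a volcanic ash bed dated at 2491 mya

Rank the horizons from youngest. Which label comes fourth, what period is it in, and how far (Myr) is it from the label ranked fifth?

Smaller Ma means younger, so youngest first: A 1.4 < E 18.21 < D 292.3 < C 854 < B 2195 < F 2491.
Counting 4 along gives C (854 Ma); the excerpt puts that inside the Tonian, 1000–720 Ma.
Next in line is B (2195 Ma), and 2195 − 854 = 1341 Myr.

C, in the Tonian; 1341 million years to B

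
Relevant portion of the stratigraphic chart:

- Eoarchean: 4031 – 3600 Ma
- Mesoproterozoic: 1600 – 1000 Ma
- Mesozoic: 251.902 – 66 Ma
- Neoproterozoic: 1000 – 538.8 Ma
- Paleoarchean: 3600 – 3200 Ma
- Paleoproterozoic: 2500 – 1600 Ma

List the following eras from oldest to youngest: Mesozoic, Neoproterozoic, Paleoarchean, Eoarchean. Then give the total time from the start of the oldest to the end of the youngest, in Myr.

From the excerpt: Mesozoic 251.902–66; Neoproterozoic 1000–538.8; Paleoarchean 3600–3200; Eoarchean 4031–3600 (Ma).
Larger Ma is earlier, so the oldest is Eoarchean and the youngest is Mesozoic; oldest to youngest: Eoarchean, Paleoarchean, Neoproterozoic, Mesozoic.
Oldest start 4031 minus youngest end 66 gives 3965 Myr overall.

Eoarchean → Paleoarchean → Neoproterozoic → Mesozoic; total span 3965 Myr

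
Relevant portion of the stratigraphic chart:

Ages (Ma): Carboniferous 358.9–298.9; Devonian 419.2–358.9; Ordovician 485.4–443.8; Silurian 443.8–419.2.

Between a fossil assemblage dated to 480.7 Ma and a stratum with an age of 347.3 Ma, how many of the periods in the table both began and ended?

2

480.7 Ma sits inside the Ordovician (485.4–443.8) and 347.3 Ma inside the Carboniferous (358.9–298.9); neither of those is wholly between the two dates.
The listed periods lying completely between them are Silurian, Devonian — 2 in all.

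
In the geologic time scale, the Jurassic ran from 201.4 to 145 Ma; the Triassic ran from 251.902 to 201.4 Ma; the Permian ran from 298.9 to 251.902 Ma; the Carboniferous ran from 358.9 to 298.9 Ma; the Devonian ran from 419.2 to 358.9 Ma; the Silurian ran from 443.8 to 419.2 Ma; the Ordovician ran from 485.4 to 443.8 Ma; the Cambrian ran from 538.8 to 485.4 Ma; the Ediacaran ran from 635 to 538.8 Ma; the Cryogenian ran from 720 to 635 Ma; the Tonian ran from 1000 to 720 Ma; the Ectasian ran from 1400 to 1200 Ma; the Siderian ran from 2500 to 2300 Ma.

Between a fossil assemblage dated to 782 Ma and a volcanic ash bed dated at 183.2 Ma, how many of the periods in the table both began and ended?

9

The older date is 782 Ma and the younger is 183.2 Ma.
Periods with start < 782 and end > 183.2 Ma: Cryogenian (720–635), Ediacaran (635–538.8), Cambrian (538.8–485.4), Ordovician (485.4–443.8), Silurian (443.8–419.2), Devonian (419.2–358.9), Carboniferous (358.9–298.9), Permian (298.9–251.902), Triassic (251.902–201.4).
That is 9 complete periods.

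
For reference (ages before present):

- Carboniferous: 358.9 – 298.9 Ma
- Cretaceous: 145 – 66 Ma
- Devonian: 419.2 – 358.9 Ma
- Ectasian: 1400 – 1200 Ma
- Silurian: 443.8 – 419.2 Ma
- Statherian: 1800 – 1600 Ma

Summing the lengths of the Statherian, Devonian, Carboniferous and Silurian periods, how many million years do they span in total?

Each duration: Statherian = 200; Devonian = 60.3; Carboniferous = 60; Silurian = 24.6.
Sum: 200 + 60.3 + 60 + 24.6 = 344.9 Myr.

344.9 million years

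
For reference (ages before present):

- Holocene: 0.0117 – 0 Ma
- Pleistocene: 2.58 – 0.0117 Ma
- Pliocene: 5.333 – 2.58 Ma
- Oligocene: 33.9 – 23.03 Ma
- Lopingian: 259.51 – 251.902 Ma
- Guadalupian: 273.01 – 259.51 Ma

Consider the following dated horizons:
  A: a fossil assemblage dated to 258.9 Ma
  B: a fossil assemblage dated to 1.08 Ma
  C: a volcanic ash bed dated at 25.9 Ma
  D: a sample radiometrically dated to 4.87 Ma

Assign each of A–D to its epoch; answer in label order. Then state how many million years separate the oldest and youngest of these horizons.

Match each age against the start–end ranges in the excerpt: A = 258.9 Ma → Lopingian (259.51–251.902); B = 1.08 Ma → Pleistocene (2.58–0.0117); C = 25.9 Ma → Oligocene (33.9–23.03); D = 4.87 Ma → Pliocene (5.333–2.58).
The largest age is 258.9 Ma and the smallest is 1.08 Ma; their difference is 257.82 Myr.

A — Lopingian; B — Pleistocene; C — Oligocene; D — Pliocene; span 257.82 million years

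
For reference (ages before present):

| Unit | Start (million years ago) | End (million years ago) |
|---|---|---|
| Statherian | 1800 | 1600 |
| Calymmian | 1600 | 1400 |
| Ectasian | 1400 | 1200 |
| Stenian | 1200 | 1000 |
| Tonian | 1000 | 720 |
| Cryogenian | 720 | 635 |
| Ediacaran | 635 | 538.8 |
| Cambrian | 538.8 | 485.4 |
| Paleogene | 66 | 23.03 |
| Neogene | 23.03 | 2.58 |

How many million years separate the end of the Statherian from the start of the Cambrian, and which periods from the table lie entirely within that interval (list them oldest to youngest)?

1061.2 million years; Calymmian, Ectasian, Stenian, Tonian, Cryogenian, Ediacaran

The Statherian closes at 1600 Ma and the Cambrian opens at 538.8 Ma, so the interval is 1600 − 538.8 = 1061.2 Myr.
A period fits inside if it starts at or after 1600 Ma and ends at or before 538.8 Ma; oldest first that gives Calymmian, Ectasian, Stenian, Tonian, Cryogenian, Ediacaran.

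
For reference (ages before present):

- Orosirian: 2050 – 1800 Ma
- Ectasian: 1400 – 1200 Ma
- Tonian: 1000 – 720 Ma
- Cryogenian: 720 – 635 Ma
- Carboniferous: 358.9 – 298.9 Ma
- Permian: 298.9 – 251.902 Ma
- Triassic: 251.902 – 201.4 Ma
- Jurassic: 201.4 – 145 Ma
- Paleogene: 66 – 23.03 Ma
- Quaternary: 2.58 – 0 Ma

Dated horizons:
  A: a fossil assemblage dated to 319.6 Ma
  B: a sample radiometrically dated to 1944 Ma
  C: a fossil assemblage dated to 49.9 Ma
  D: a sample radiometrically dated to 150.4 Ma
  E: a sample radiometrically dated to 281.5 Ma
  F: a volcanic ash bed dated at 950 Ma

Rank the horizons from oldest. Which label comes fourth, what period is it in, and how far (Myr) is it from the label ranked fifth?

E, in the Permian; 131.1 million years to D

Sorted oldest-first by Ma: B (1944), F (950), A (319.6), E (281.5), D (150.4), C (49.9).
The fourth oldest is E at 281.5 Ma, which lies in 298.9–251.902 Ma: the Permian.
The fifth oldest is D at 150.4 Ma; separation = |281.5 − 150.4| = 131.1 Myr.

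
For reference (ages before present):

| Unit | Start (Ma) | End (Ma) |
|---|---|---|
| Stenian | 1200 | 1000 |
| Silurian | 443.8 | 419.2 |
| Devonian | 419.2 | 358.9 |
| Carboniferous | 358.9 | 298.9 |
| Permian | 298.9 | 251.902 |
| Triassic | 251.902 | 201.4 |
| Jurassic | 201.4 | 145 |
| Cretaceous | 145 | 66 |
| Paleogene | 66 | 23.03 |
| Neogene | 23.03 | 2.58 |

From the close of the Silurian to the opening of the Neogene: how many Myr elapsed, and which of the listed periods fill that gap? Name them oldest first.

The Silurian closes at 419.2 Ma and the Neogene opens at 23.03 Ma, so the interval is 419.2 − 23.03 = 396.17 Myr.
A period fits inside if it starts at or after 419.2 Ma and ends at or before 23.03 Ma; oldest first that gives Devonian, Carboniferous, Permian, Triassic, Jurassic, Cretaceous, Paleogene.

396.17 million years; Devonian, Carboniferous, Permian, Triassic, Jurassic, Cretaceous, Paleogene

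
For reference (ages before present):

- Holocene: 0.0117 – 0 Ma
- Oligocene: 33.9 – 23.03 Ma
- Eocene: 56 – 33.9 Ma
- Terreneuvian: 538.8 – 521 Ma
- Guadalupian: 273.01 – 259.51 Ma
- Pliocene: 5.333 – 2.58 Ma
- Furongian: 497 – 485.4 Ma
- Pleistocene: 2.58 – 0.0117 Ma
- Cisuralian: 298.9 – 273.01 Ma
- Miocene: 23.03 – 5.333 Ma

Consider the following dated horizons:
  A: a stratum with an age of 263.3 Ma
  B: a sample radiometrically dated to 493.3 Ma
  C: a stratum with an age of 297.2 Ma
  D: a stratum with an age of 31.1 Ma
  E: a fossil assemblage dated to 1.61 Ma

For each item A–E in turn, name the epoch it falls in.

A — Guadalupian; B — Furongian; C — Cisuralian; D — Oligocene; E — Pleistocene

Match each age against the start–end ranges in the excerpt: A = 263.3 Ma → Guadalupian (273.01–259.51); B = 493.3 Ma → Furongian (497–485.4); C = 297.2 Ma → Cisuralian (298.9–273.01); D = 31.1 Ma → Oligocene (33.9–23.03); E = 1.61 Ma → Pleistocene (2.58–0.0117).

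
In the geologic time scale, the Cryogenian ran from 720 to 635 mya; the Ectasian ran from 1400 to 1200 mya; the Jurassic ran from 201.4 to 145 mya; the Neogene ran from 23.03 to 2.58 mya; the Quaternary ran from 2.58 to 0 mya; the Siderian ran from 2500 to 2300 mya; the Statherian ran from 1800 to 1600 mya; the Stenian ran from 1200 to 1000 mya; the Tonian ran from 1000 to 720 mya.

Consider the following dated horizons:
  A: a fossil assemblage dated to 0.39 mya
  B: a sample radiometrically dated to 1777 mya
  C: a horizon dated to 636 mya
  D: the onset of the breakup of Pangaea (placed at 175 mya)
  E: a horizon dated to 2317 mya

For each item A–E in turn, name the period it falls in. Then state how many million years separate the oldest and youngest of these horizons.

A — Quaternary; B — Statherian; C — Cryogenian; D — Jurassic; E — Siderian; span 2316.61 million years

A: 0.39 Ma lies in 2.58–0 Ma, so Quaternary.
B: 1777 Ma lies in 1800–1600 Ma, so Statherian.
C: 636 Ma lies in 720–635 Ma, so Cryogenian.
D: 175 Ma lies in 201.4–145 Ma, so Jurassic.
E: 2317 Ma lies in 2500–2300 Ma, so Siderian.
Oldest = 2317 Ma, youngest = 0.39 Ma → span 2316.61 Myr.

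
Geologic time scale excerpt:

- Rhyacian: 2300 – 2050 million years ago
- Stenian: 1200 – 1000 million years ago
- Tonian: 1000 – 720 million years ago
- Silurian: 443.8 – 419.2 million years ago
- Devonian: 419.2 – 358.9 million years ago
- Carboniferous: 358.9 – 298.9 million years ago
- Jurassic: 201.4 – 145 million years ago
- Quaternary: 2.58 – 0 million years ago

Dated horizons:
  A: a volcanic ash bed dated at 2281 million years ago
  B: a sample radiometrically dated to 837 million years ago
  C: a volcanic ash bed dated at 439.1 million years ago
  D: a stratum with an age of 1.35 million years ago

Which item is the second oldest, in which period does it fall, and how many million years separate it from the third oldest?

Larger Ma means older, so oldest first: A 2281 > B 837 > C 439.1 > D 1.35.
Counting 2 along gives B (837 Ma); the excerpt puts that inside the Tonian, 1000–720 Ma.
Next in line is C (439.1 Ma), and 837 − 439.1 = 397.9 Myr.

B, in the Tonian; 397.9 million years to C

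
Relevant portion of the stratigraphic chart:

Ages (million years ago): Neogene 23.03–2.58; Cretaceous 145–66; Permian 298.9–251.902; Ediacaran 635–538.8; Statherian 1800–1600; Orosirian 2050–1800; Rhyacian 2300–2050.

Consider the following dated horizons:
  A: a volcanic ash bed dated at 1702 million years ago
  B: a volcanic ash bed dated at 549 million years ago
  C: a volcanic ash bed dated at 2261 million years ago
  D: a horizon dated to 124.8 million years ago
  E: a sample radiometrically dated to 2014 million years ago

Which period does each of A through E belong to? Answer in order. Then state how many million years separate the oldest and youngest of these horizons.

Match each age against the start–end ranges in the excerpt: A = 1702 Ma → Statherian (1800–1600); B = 549 Ma → Ediacaran (635–538.8); C = 2261 Ma → Rhyacian (2300–2050); D = 124.8 Ma → Cretaceous (145–66); E = 2014 Ma → Orosirian (2050–1800).
The largest age is 2261 Ma and the smallest is 124.8 Ma; their difference is 2136.2 Myr.

A — Statherian; B — Ediacaran; C — Rhyacian; D — Cretaceous; E — Orosirian; span 2136.2 million years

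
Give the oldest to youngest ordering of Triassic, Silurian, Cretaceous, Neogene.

Silurian, Triassic, Cretaceous, Neogene

Era membership (oldest first within each) — Paleozoic: Silurian; Mesozoic: Triassic, Cretaceous; Cenozoic: Neogene. Paleozoic precedes Mesozoic, which precedes Cenozoic. Concatenating the groups in that era order gives oldest to youngest directly.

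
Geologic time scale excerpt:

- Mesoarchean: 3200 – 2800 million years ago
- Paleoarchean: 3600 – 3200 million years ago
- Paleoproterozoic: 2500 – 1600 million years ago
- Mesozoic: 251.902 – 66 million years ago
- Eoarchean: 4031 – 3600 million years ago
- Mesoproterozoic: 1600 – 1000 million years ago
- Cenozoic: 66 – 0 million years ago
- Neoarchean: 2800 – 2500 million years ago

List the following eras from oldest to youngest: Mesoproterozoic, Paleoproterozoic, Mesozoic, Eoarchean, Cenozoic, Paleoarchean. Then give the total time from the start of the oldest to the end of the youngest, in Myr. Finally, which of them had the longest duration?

From the excerpt: Mesoproterozoic 1600–1000; Paleoproterozoic 2500–1600; Mesozoic 251.902–66; Eoarchean 4031–3600; Cenozoic 66–0; Paleoarchean 3600–3200 (Ma).
Larger Ma is earlier, so the oldest is Eoarchean and the youngest is Cenozoic; oldest to youngest: Eoarchean, Paleoarchean, Paleoproterozoic, Mesoproterozoic, Mesozoic, Cenozoic.
Oldest start 4031 minus youngest end 0 gives 4031 Myr overall.
Individual lengths (start − end): Eoarchean 431; Mesoproterozoic 600; Paleoarchean 400; Paleoproterozoic 900; Mesozoic 185.902; Cenozoic 66. The largest is Paleoproterozoic at 900 Myr.

Eoarchean, Paleoarchean, Paleoproterozoic, Mesoproterozoic, Mesozoic, Cenozoic; total span 4031 Myr; longest is Paleoproterozoic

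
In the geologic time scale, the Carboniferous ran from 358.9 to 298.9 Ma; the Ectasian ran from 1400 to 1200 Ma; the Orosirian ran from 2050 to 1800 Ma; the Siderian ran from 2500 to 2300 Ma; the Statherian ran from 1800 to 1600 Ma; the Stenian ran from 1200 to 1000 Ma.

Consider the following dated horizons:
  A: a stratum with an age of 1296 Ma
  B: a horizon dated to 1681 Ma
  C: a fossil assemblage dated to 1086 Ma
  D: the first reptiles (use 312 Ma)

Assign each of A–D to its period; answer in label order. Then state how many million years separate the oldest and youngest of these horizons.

A: 1296 Ma lies in 1400–1200 Ma, so Ectasian.
B: 1681 Ma lies in 1800–1600 Ma, so Statherian.
C: 1086 Ma lies in 1200–1000 Ma, so Stenian.
D: 312 Ma lies in 358.9–298.9 Ma, so Carboniferous.
Oldest = 1681 Ma, youngest = 312 Ma → span 1369 Myr.

A — Ectasian; B — Statherian; C — Stenian; D — Carboniferous; span 1369 million years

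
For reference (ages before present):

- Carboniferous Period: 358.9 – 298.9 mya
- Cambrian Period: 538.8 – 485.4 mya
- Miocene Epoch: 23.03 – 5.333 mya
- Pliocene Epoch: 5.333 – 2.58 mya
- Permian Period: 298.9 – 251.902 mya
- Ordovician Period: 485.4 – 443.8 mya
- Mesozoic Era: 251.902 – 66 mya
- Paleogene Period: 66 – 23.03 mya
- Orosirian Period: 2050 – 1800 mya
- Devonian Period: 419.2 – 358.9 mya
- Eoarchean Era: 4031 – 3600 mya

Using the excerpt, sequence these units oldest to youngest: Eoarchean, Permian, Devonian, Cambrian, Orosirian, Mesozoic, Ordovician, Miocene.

Eoarchean, then Orosirian, then Cambrian, then Ordovician, then Devonian, then Permian, then Mesozoic, then Miocene

The oldest of these is Eoarchean (starts 4031 Ma) and the youngest is Miocene (ends 5.333 Ma).
In between, by decreasing start age: Orosirian (2050), Cambrian (538.8), Ordovician (485.4), Devonian (419.2), Permian (298.9), Mesozoic (251.902).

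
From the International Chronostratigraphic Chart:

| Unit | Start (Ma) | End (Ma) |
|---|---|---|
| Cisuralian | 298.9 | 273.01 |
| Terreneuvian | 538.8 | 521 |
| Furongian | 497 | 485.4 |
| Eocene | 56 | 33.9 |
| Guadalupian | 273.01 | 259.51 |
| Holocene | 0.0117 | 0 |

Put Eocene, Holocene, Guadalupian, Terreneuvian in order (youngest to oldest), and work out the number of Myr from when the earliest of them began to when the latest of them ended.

Start ages (Ma): Terreneuvian 538.8, Guadalupian 273.01, Eocene 56, Holocene 0.0117.
Ordered youngest to oldest: Holocene, Eocene, Guadalupian, Terreneuvian.
Span = 538.8 − 0 = 538.8 Myr.

Holocene → Eocene → Guadalupian → Terreneuvian; total span 538.8 Myr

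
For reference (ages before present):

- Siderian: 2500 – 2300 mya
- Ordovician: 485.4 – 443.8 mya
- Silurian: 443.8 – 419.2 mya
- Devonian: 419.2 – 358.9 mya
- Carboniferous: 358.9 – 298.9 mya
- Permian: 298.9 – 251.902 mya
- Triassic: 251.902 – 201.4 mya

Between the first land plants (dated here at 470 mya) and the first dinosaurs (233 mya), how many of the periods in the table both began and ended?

4

The older date is 470 Ma and the younger is 233 Ma.
Periods with start < 470 and end > 233 Ma: Silurian (443.8–419.2), Devonian (419.2–358.9), Carboniferous (358.9–298.9), Permian (298.9–251.902).
That is 4 complete periods.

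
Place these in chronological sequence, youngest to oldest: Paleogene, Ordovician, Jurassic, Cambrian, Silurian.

Paleogene, Jurassic, Silurian, Ordovician, Cambrian

Group by era (each group listed oldest first) — Paleozoic: Cambrian, Ordovician, Silurian; Mesozoic: Jurassic; Cenozoic: Paleogene. The eras run Paleozoic → Mesozoic → Cenozoic. Concatenating the groups in that era order and then reversing gives youngest to oldest.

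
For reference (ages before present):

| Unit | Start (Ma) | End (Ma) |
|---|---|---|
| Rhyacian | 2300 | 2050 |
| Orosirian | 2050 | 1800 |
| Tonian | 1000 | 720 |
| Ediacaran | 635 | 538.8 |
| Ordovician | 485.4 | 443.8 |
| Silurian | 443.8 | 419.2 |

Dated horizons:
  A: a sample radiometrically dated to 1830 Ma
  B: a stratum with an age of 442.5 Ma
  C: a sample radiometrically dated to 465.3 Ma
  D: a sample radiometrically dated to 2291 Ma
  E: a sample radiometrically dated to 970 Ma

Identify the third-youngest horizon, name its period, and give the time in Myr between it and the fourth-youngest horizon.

Sorted youngest-first by Ma: B (442.5), C (465.3), E (970), A (1830), D (2291).
The third youngest is E at 970 Ma, which lies in 1000–720 Ma: the Tonian.
The fourth youngest is A at 1830 Ma; separation = |970 − 1830| = 860 Myr.

E, in the Tonian; 860 million years to A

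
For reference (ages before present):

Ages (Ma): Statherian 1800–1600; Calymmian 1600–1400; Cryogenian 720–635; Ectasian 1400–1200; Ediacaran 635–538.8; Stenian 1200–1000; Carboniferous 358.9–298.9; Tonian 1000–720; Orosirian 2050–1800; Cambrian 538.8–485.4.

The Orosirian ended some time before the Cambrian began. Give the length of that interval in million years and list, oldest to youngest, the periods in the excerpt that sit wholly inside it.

1261.2 million years; Statherian, Calymmian, Ectasian, Stenian, Tonian, Cryogenian, Ediacaran

The Orosirian closes at 1800 Ma and the Cambrian opens at 538.8 Ma, so the interval is 1800 − 538.8 = 1261.2 Myr.
A period fits inside if it starts at or after 1800 Ma and ends at or before 538.8 Ma; oldest first that gives Statherian, Calymmian, Ectasian, Stenian, Tonian, Cryogenian, Ediacaran.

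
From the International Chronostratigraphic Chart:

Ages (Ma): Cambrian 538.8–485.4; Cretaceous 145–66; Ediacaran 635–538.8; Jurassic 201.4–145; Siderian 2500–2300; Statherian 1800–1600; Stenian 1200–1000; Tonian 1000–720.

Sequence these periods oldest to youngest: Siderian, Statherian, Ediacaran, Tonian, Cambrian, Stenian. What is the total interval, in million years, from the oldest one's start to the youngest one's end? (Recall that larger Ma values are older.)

Siderian → Statherian → Stenian → Tonian → Ediacaran → Cambrian; total span 2014.6 Myr

From the excerpt: Siderian 2500–2300; Statherian 1800–1600; Ediacaran 635–538.8; Tonian 1000–720; Cambrian 538.8–485.4; Stenian 1200–1000 (Ma).
Larger Ma is earlier, so the oldest is Siderian and the youngest is Cambrian; oldest to youngest: Siderian, Statherian, Stenian, Tonian, Ediacaran, Cambrian.
Oldest start 2500 minus youngest end 485.4 gives 2014.6 Myr overall.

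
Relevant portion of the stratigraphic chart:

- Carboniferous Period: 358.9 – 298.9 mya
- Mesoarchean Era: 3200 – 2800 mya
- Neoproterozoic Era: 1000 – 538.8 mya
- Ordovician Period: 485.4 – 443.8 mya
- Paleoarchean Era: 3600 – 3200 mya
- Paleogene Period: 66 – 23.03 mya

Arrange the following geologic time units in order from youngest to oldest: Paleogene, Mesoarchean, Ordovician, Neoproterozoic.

Paleogene, Ordovician, Neoproterozoic, Mesoarchean

Read off each span (Ma): Paleogene 66–23.03; Mesoarchean 3200–2800; Ordovician 485.4–443.8; Neoproterozoic 1000–538.8.
Larger Ma is older, so oldest→youngest is Mesoarchean, Neoproterozoic, Ordovician, Paleogene; reverse it for youngest→oldest.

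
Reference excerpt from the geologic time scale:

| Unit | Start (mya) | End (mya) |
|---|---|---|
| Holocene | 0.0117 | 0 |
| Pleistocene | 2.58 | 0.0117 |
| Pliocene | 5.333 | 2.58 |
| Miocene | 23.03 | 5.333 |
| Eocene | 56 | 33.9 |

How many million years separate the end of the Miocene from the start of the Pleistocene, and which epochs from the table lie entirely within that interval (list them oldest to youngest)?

2.753 million years; Pliocene

The Miocene closes at 5.333 Ma and the Pleistocene opens at 2.58 Ma, so the interval is 5.333 − 2.58 = 2.753 Myr.
An epoch fits inside if it starts at or after 5.333 Ma and ends at or before 2.58 Ma; oldest first that gives Pliocene.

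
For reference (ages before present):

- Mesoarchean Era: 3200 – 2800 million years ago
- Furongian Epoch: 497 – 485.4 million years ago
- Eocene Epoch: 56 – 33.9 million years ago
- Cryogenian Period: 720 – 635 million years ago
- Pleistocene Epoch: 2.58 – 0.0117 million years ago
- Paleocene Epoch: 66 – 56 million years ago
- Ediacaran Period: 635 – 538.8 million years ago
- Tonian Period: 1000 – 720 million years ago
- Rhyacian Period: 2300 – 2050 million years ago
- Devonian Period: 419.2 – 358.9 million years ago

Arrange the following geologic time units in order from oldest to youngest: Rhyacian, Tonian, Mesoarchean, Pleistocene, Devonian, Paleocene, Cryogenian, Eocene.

The oldest of these is Mesoarchean (starts 3200 Ma) and the youngest is Pleistocene (ends 0.0117 Ma).
In between, by decreasing start age: Rhyacian (2300), Tonian (1000), Cryogenian (720), Devonian (419.2), Paleocene (66), Eocene (56).

Mesoarchean → Rhyacian → Tonian → Cryogenian → Devonian → Paleocene → Eocene → Pleistocene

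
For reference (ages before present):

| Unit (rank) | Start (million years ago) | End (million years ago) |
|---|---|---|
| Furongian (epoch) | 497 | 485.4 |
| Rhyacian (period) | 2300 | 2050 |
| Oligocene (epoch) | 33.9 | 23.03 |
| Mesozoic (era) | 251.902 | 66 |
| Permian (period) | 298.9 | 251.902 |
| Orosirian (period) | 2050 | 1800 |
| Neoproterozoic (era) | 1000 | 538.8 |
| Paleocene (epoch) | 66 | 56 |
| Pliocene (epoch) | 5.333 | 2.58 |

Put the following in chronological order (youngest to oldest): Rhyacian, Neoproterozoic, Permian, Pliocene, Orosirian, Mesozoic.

The oldest of these is Rhyacian (starts 2300 Ma) and the youngest is Pliocene (ends 2.58 Ma).
In between, by decreasing start age: Orosirian (2050), Neoproterozoic (1000), Permian (298.9), Mesozoic (251.902).
Listing youngest first means reversing that sequence.

Pliocene, then Mesozoic, then Permian, then Neoproterozoic, then Orosirian, then Rhyacian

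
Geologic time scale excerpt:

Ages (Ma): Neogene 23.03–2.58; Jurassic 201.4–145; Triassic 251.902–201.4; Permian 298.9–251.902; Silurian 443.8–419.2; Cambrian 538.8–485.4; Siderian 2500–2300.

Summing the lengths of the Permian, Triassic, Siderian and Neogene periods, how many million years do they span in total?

Each duration: Permian = 46.998; Triassic = 50.502; Siderian = 200; Neogene = 20.45.
Sum: 46.998 + 50.502 + 200 + 20.45 = 317.95 Myr.

317.95 million years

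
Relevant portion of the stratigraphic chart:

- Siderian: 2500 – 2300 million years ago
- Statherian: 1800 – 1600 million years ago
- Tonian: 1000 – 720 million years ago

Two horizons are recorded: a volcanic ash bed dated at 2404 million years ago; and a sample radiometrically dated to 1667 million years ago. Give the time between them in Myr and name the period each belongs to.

737 million years apart; the first in the Siderian, the second in the Statherian

Elapsed time: 2404 − 1667 = 737 Myr.
2404 Ma lies within 2500–2300 Ma: Siderian.
1667 Ma lies within 1800–1600 Ma: Statherian.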